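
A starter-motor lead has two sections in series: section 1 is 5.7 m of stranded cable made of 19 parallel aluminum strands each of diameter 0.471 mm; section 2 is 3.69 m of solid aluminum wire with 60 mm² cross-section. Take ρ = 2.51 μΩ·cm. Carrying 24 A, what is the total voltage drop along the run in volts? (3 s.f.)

ρ = 2.51 μΩ·cm = 2.51×10^-8 Ω·m
Section 1: A_strand = π(2.3550e-04)² = 1.742e-07 m²; R₁ = ρL/(N·A_s) = (2.51×10^-8)(5.7)/(19×1.742e-07) = 0.04322 Ω
Section 2: A = 60 mm² = 6.000e-05 m²
R₂ = (2.51×10^-8)(3.69)/(6.000e-05) = 0.001544 Ω
R = R₁ + R₂ = 0.04476 Ω
V = IR = 24 × 0.04476 = 1.07 V

1.07 V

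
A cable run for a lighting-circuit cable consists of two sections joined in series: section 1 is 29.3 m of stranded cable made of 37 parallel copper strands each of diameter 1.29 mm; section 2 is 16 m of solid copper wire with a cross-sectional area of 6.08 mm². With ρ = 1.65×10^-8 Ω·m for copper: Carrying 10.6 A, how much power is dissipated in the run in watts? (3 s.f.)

6.00 W

Section 1: A_strand = π(6.4500e-04)² = 1.307e-06 m²; R₁ = ρL/(N·A_s) = (1.65×10^-8)(29.3)/(37×1.307e-06) = 0.009997 Ω
Section 2: A = 6.08 mm² = 6.080e-06 m²
R₂ = (1.65×10^-8)(16)/(6.080e-06) = 0.04342 Ω
R = R₁ + R₂ = 0.05342 Ω
P = I²R = (10.6)² × 0.05342 = 6.00 W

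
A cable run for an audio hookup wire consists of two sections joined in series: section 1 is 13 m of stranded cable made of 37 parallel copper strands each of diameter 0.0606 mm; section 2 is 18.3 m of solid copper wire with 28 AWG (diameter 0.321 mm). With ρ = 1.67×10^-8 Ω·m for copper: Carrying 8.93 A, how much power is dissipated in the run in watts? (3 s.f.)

463 W

Section 1: A_strand = π(3.0300e-05)² = 2.884e-09 m²; R₁ = ρL/(N·A_s) = (1.67×10^-8)(13)/(37×2.884e-09) = 2.034 Ω
Section 2: A = π(0.321/2 mm)² = π(1.6050e-04 m)² = 8.093e-08 m²
R₂ = (1.67×10^-8)(18.3)/(8.093e-08) = 3.776 Ω
R = R₁ + R₂ = 5.811 Ω
P = I²R = (8.93)² × 5.811 = 463 W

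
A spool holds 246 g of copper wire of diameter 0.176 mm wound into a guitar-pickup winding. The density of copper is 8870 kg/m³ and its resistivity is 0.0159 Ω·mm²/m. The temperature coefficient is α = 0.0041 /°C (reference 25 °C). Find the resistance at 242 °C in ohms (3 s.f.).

1410 Ω

ρ = 0.0159 Ω·mm²/m = 1.59×10^-8 Ω·m
A = π(d/2)² = π(8.8000e-05 m)² = 2.4328e-08 m²
L = m/(density·A) = 0.246/(8870×2.4328e-08) = 1140 m
R = ρL/A = (1.59×10^-8)(1140)/(2.4328e-08) = 745 Ω
R(242 °C) = 745 × (1 + 0.0041×217) = 1410 Ω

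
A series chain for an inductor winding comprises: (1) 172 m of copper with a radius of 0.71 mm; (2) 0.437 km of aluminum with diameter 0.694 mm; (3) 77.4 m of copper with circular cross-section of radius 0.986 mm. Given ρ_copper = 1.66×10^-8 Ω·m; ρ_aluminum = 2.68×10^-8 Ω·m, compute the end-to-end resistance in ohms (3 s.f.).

33.2 Ω

Seg 1: A = πr² = π(7.1000e-04 m)² = 1.584e-06 m²
R_1 = (1.66×10^-8)(172)/(1.584e-06) = 1.803 Ω
Seg 2: A = π(d/2)² = π(3.4700e-04 m)² = 3.783e-07 m²
R_2 = (2.68×10^-8)(437)/(3.783e-07) = 30.96 Ω
Seg 3: A = πr² = π(9.8600e-04 m)² = 3.054e-06 m²
R_3 = (1.66×10^-8)(77.4)/(3.054e-06) = 0.4207 Ω
R_total = R_1 + R_2 + R_3 = 33.2 Ω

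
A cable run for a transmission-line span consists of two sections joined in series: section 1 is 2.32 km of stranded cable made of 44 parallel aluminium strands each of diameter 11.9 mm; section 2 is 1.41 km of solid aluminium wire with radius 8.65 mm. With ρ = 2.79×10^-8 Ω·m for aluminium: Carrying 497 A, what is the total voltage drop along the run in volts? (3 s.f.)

Section 1: A_strand = π(5.9500e-03)² = 1.112e-04 m²; R₁ = ρL/(N·A_s) = (2.79×10^-8)(2320)/(44×1.112e-04) = 0.01323 Ω
Section 2: A = πr² = π(8.6500e-03 m)² = 2.351e-04 m²
R₂ = (2.79×10^-8)(1410)/(2.351e-04) = 0.1674 Ω
R = R₁ + R₂ = 0.1806 Ω
V = IR = 497 × 0.1806 = 89.7 V

89.7 V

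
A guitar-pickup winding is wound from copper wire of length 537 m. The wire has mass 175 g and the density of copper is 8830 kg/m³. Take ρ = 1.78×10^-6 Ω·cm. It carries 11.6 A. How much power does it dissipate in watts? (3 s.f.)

ρ = 1.78×10^-6 Ω·cm = 1.78×10^-8 Ω·m
A = m/(density·L) = 0.175/(8830×537) = 3.6907e-08 m²
R = ρL/A = (1.78×10^-8)(537)/(3.6907e-08) = 259 Ω
P = I²R = (11.6)² × 259 = 34900 W

34900 W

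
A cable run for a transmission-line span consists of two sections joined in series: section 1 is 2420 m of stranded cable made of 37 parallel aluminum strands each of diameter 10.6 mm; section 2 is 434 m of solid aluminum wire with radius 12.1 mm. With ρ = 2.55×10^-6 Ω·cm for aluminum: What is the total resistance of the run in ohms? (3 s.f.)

ρ = 2.55×10^-6 Ω·cm = 2.55×10^-8 Ω·m
Section 1: A_strand = π(5.3000e-03)² = 8.825e-05 m²; R₁ = ρL/(N·A_s) = (2.55×10^-8)(2420)/(37×8.825e-05) = 0.0189 Ω
Section 2: A = πr² = π(1.2100e-02 m)² = 4.600e-04 m²
R₂ = (2.55×10^-8)(434)/(4.600e-04) = 0.02406 Ω
R = R₁ + R₂ = 0.0430 Ω

0.0430 Ω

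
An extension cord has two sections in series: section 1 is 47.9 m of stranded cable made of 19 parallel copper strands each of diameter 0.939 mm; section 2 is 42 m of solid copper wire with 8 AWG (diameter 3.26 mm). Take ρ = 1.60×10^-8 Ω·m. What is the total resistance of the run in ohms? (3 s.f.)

Section 1: A_strand = π(4.6950e-04)² = 6.925e-07 m²; R₁ = ρL/(N·A_s) = (1.60×10^-8)(47.9)/(19×6.925e-07) = 0.05825 Ω
Section 2: A = π(3.26/2 mm)² = π(1.6300e-03 m)² = 8.347e-06 m²
R₂ = (1.60×10^-8)(42)/(8.347e-06) = 0.08051 Ω
R = R₁ + R₂ = 0.139 Ω

0.139 Ω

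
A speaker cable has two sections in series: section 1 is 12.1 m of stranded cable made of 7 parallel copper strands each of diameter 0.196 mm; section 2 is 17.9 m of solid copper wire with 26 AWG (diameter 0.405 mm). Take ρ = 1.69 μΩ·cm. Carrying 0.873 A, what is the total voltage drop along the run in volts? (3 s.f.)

ρ = 1.69 μΩ·cm = 1.69×10^-8 Ω·m
Section 1: A_strand = π(9.8000e-05)² = 3.017e-08 m²; R₁ = ρL/(N·A_s) = (1.69×10^-8)(12.1)/(7×3.017e-08) = 0.9682 Ω
Section 2: A = π(0.405/2 mm)² = π(2.0250e-04 m)² = 1.288e-07 m²
R₂ = (1.69×10^-8)(17.9)/(1.288e-07) = 2.348 Ω
R = R₁ + R₂ = 3.316 Ω
V = IR = 0.873 × 3.316 = 2.90 V

2.90 V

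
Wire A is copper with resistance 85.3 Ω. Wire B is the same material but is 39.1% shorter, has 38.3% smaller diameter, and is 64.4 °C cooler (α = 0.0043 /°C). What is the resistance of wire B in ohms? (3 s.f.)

98.7 Ω

R ∝ ρL/d² with ρ ∝ (1+αΔT), so R_B/R_A = (1 − 39.1/100) × (1 − 38.3/100)⁻² × (1 − 0.0043×64.4)
= 0.609 × 2.627 × 0.7231 = 1.157
R_B = 1.157 × 85.3 = 98.7 Ω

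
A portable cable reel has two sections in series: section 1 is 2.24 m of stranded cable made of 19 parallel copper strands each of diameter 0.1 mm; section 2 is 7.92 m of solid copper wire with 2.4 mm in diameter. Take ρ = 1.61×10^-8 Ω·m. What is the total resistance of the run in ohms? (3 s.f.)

Section 1: A_strand = π(5.0000e-05)² = 7.854e-09 m²; R₁ = ρL/(N·A_s) = (1.61×10^-8)(2.24)/(19×7.854e-09) = 0.2417 Ω
Section 2: A = π(d/2)² = π(1.2000e-03 m)² = 4.524e-06 m²
R₂ = (1.61×10^-8)(7.92)/(4.524e-06) = 0.02819 Ω
R = R₁ + R₂ = 0.270 Ω

0.270 Ω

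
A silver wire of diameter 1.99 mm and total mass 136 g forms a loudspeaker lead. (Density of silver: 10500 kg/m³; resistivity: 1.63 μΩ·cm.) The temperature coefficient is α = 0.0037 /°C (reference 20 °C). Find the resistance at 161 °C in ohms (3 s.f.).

ρ = 1.63 μΩ·cm = 1.63×10^-8 Ω·m
A = π(d/2)² = π(9.9500e-04 m)² = 3.1103e-06 m²
L = m/(density·A) = 0.136/(10500×3.1103e-06) = 4.164 m
R = ρL/A = (1.63×10^-8)(4.164)/(3.1103e-06) = 0.02182 Ω
R(161 °C) = 0.02182 × (1 + 0.0037×141) = 0.0332 Ω

0.0332 Ω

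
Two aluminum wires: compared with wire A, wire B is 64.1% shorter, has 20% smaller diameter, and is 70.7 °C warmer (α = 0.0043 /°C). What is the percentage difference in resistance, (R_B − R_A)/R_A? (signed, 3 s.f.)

R ∝ ρL/d² with ρ ∝ (1+αΔT), so R_B/R_A = (1 − 64.1/100) × (1 − 20/100)⁻² × (1 + 0.0043×70.7)
= 0.359 × 1.562 × 1.304 = 0.7315
(R_B − R_A)/R_A = 0.7315 − 1 = -26.9%

-26.9%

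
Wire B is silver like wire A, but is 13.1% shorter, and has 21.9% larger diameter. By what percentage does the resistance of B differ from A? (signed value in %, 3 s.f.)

-41.5%

R ∝ L/d², so R_B/R_A = (1 − 13.1/100) × (1 + 21.9/100)⁻²
= 0.869 × 0.673 = 0.5848
(R_B − R_A)/R_A = 0.5848 − 1 = -41.5%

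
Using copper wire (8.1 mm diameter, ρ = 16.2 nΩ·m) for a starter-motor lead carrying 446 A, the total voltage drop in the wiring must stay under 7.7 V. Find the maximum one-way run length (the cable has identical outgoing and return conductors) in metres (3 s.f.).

27.5 m

ρ = 16.2 nΩ·m = 1.62×10^-8 Ω·m
A = π(d/2)² = π(4.0500e-03 m)² = 5.153e-05 m²
L_max = V_max·A/(2·ρI) = (7.7)(5.153e-05)/(2×1.62×10^-8×446) = 27.5 m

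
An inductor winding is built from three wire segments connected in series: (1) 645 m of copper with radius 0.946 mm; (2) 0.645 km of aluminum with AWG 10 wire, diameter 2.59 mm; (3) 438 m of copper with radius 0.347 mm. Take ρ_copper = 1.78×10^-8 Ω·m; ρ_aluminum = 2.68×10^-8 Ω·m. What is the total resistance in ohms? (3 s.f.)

28.0 Ω

Seg 1: A = πr² = π(9.4600e-04 m)² = 2.811e-06 m²
R_1 = (1.78×10^-8)(645)/(2.811e-06) = 4.084 Ω
Seg 2: A = π(2.59/2 mm)² = π(1.2950e-03 m)² = 5.269e-06 m²
R_2 = (2.68×10^-8)(645)/(5.269e-06) = 3.281 Ω
Seg 3: A = πr² = π(3.4700e-04 m)² = 3.783e-07 m²
R_3 = (1.78×10^-8)(438)/(3.783e-07) = 20.61 Ω
R_total = R_1 + R_2 + R_3 = 28.0 Ω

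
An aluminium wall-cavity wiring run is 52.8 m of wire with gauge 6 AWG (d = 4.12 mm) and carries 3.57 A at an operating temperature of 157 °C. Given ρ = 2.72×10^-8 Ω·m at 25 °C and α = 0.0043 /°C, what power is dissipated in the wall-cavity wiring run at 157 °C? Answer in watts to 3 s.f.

A = π(4.12/2 mm)² = π(2.0600e-03 m)² = 1.333e-05 m²
R₍25₎ = ρL/A = (2.72×10^-8)(52.8)/(1.333e-05) = 0.1077 Ω
R₍157₎ = R₍25₎(1 + αΔT) = 0.1077 × (1 + 0.0043×132) = 0.1689 Ω
P = I²R = (3.57)² × 0.1689 = 2.15 W

2.15 W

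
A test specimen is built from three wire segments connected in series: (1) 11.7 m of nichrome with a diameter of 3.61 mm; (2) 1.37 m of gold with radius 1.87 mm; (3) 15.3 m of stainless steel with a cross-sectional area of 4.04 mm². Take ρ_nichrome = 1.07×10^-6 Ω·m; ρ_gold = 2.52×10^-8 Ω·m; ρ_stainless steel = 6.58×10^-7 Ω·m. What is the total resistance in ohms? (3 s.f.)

Seg 1: A = π(d/2)² = π(1.8050e-03 m)² = 1.024e-05 m²
R_1 = (1.07×10^-6)(11.7)/(1.024e-05) = 1.223 Ω
Seg 2: A = πr² = π(1.8700e-03 m)² = 1.099e-05 m²
R_2 = (2.52×10^-8)(1.37)/(1.099e-05) = 0.003143 Ω
Seg 3: A = 4.04 mm² = 4.040e-06 m²
R_3 = (6.58×10^-7)(15.3)/(4.040e-06) = 2.492 Ω
R_total = R_1 + R_2 + R_3 = 3.72 Ω

3.72 Ω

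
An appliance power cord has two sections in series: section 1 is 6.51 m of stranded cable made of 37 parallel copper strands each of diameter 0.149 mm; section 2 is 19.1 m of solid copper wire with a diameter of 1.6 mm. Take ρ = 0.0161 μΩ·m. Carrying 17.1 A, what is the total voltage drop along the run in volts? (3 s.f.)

ρ = 0.0161 μΩ·m = 1.61×10^-8 Ω·m
Section 1: A_strand = π(7.4500e-05)² = 1.744e-08 m²; R₁ = ρL/(N·A_s) = (1.61×10^-8)(6.51)/(37×1.744e-08) = 0.1625 Ω
Section 2: A = π(d/2)² = π(8.0000e-04 m)² = 2.011e-06 m²
R₂ = (1.61×10^-8)(19.1)/(2.011e-06) = 0.1529 Ω
R = R₁ + R₂ = 0.3154 Ω
V = IR = 17.1 × 0.3154 = 5.39 V

5.39 V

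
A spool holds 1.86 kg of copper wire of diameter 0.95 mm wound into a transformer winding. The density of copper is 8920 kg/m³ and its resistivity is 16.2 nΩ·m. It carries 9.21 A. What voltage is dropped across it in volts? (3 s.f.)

61.9 V

ρ = 16.2 nΩ·m = 1.62×10^-8 Ω·m
A = π(d/2)² = π(4.7500e-04 m)² = 7.0882e-07 m²
L = m/(density·A) = 1.86/(8920×7.0882e-07) = 294.2 m
R = ρL/A = (1.62×10^-8)(294.2)/(7.0882e-07) = 6.723 Ω
V = IR = 9.21 × 6.723 = 61.9 V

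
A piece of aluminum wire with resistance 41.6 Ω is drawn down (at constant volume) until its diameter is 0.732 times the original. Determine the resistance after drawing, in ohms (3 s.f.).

Volume constant ⇒ L' = L/r² with r = 0.732. R' = ρL'/A' = ρ(L/r²)/(πr²d₀²/4) = R/r⁴.
R' = 3.483 × 41.6 = 145 Ω

145 Ω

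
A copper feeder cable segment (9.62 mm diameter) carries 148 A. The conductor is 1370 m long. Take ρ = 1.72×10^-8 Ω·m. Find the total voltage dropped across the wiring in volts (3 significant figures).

48.0 V

A = π(d/2)² = π(4.8100e-03 m)² = 7.268e-05 m²
R = ρL/A = (1.72×10^-8)(1370)/(7.268e-05) = 0.3242 Ω
V = IR = 148 × 0.3242 = 48.0 V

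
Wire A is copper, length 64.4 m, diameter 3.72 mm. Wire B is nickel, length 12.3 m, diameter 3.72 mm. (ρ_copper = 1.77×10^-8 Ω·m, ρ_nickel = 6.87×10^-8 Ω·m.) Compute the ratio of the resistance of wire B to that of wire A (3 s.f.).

R ∝ ρL/d², so R_B/R_A = (ρ_B/ρ_A) × (L_B/L_A)
= (6.87×10^-8/1.77×10^-8) × (12.3/64.4) = 0.741

0.741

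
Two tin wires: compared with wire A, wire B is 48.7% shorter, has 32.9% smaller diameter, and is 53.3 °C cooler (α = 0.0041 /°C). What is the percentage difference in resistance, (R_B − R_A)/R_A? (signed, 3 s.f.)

R ∝ ρL/d² with ρ ∝ (1+αΔT), so R_B/R_A = (1 − 48.7/100) × (1 − 32.9/100)⁻² × (1 − 0.0041×53.3)
= 0.513 × 2.221 × 0.7815 = 0.8904
(R_B − R_A)/R_A = 0.8904 − 1 = -11.0%

-11.0%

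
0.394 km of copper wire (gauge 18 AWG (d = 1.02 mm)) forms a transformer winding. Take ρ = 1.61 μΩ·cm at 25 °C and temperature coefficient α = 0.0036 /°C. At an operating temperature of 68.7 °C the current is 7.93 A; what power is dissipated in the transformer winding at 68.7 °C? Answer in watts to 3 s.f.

565 W

ρ = 1.61 μΩ·cm = 1.61×10^-8 Ω·m
A = π(1.02/2 mm)² = π(5.1000e-04 m)² = 8.171e-07 m²
R₍25₎ = ρL/A = (1.61×10^-8)(394)/(8.171e-07) = 7.763 Ω
R₍68.7₎ = R₍25₎(1 + αΔT) = 7.763 × (1 + 0.0036×43.7) = 8.984 Ω
P = I²R = (7.93)² × 8.984 = 565 W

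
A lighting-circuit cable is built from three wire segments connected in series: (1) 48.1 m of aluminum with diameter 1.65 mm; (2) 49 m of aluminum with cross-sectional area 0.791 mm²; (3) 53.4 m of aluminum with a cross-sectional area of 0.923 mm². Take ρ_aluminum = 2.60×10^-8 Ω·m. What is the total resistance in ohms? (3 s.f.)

Seg 1: A = π(d/2)² = π(8.2500e-04 m)² = 2.138e-06 m²
R_1 = (2.60×10^-8)(48.1)/(2.138e-06) = 0.5849 Ω
Seg 2: A = 0.791 mm² = 7.910e-07 m²
R_2 = (2.60×10^-8)(49)/(7.910e-07) = 1.611 Ω
Seg 3: A = 0.923 mm² = 9.230e-07 m²
R_3 = (2.60×10^-8)(53.4)/(9.230e-07) = 1.504 Ω
R_total = R_1 + R_2 + R_3 = 3.70 Ω

3.70 Ω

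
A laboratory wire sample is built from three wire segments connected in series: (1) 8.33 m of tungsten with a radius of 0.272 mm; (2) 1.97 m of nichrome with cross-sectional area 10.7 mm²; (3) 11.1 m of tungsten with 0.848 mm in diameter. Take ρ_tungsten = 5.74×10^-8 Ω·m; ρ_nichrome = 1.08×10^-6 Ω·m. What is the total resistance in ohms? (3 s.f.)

3.38 Ω

Seg 1: A = πr² = π(2.7200e-04 m)² = 2.324e-07 m²
R_1 = (5.74×10^-8)(8.33)/(2.324e-07) = 2.057 Ω
Seg 2: A = 10.7 mm² = 1.070e-05 m²
R_2 = (1.08×10^-6)(1.97)/(1.070e-05) = 0.1988 Ω
Seg 3: A = π(d/2)² = π(4.2400e-04 m)² = 5.648e-07 m²
R_3 = (5.74×10^-8)(11.1)/(5.648e-07) = 1.128 Ω
R_total = R_1 + R_2 + R_3 = 3.38 Ω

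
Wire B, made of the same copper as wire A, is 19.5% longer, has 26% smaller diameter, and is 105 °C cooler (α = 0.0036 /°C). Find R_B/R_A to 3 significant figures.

1.36

R ∝ ρL/d² with ρ ∝ (1+αΔT), so R_B/R_A = (1 + 19.5/100) × (1 − 26/100)⁻² × (1 − 0.0036×105)
= 1.195 × 1.826 × 0.622 = 1.36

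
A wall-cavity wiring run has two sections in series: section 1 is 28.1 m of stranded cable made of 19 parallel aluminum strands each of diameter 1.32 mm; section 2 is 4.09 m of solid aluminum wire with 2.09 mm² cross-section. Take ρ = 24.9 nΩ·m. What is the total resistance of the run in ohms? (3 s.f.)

ρ = 24.9 nΩ·m = 2.49×10^-8 Ω·m
Section 1: A_strand = π(6.6000e-04)² = 1.368e-06 m²; R₁ = ρL/(N·A_s) = (2.49×10^-8)(28.1)/(19×1.368e-06) = 0.02691 Ω
Section 2: A = 2.09 mm² = 2.090e-06 m²
R₂ = (2.49×10^-8)(4.09)/(2.090e-06) = 0.04873 Ω
R = R₁ + R₂ = 0.0756 Ω

0.0756 Ω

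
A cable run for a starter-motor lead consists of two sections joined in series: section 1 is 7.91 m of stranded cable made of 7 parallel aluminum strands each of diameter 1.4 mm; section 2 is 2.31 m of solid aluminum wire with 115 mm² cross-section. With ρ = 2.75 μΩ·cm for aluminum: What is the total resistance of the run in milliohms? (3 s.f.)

20.7 mΩ

ρ = 2.75 μΩ·cm = 2.75×10^-8 Ω·m
Section 1: A_strand = π(7.0000e-04)² = 1.539e-06 m²; R₁ = ρL/(N·A_s) = (2.75×10^-8)(7.91)/(7×1.539e-06) = 0.02019 Ω
Section 2: A = 115 mm² = 1.150e-04 m²
R₂ = (2.75×10^-8)(2.31)/(1.150e-04) = 5.524×10^-4 Ω
R = R₁ + R₂ = 20.7 mΩ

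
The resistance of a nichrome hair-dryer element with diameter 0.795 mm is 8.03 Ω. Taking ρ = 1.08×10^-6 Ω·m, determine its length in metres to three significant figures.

A = π(d/2)² = π(3.9750e-04 m)² = 4.964e-07 m²
L = RA/ρ = (8.03)(4.964e-07)/(1.08×10^-6) = 3.69 m

3.69 m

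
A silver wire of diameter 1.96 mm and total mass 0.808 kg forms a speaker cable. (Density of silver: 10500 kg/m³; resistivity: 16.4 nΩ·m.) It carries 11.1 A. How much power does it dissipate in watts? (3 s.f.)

ρ = 16.4 nΩ·m = 1.64×10^-8 Ω·m
A = π(d/2)² = π(9.8000e-04 m)² = 3.0172e-06 m²
L = m/(density·A) = 0.808/(10500×3.0172e-06) = 25.5 m
R = ρL/A = (1.64×10^-8)(25.5)/(3.0172e-06) = 0.1386 Ω
P = I²R = (11.1)² × 0.1386 = 17.1 W

17.1 W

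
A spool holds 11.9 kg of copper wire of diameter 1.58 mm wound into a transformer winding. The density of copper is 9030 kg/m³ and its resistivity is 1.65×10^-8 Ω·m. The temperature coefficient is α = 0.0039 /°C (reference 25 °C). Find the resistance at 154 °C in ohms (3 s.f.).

8.50 Ω

A = π(d/2)² = π(7.9000e-04 m)² = 1.9607e-06 m²
L = m/(density·A) = 11.9/(9030×1.9607e-06) = 672.1 m
R = ρL/A = (1.65×10^-8)(672.1)/(1.9607e-06) = 5.656 Ω
R(154 °C) = 5.656 × (1 + 0.0039×129) = 8.50 Ω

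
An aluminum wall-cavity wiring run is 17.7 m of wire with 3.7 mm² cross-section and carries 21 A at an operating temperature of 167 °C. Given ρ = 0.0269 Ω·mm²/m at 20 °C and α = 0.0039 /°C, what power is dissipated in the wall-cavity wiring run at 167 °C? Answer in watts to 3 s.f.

ρ = 0.0269 Ω·mm²/m = 2.69×10^-8 Ω·m
A = 3.7 mm² = 3.700e-06 m²
R₍20₎ = ρL/A = (2.69×10^-8)(17.7)/(3.700e-06) = 0.1287 Ω
R₍167₎ = R₍20₎(1 + αΔT) = 0.1287 × (1 + 0.0039×147) = 0.2025 Ω
P = I²R = (21)² × 0.2025 = 89.3 W

89.3 W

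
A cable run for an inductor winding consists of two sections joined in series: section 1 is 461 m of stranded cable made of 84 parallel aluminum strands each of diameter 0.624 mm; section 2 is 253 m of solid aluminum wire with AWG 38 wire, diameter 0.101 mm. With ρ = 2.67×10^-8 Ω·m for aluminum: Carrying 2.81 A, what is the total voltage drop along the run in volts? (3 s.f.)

Section 1: A_strand = π(3.1200e-04)² = 3.058e-07 m²; R₁ = ρL/(N·A_s) = (2.67×10^-8)(461)/(84×3.058e-07) = 0.4792 Ω
Section 2: A = π(0.101/2 mm)² = π(5.0500e-05 m)² = 8.012e-09 m²
R₂ = (2.67×10^-8)(253)/(8.012e-09) = 843.1 Ω
R = R₁ + R₂ = 843.6 Ω
V = IR = 2.81 × 843.6 = 2370 V

2370 V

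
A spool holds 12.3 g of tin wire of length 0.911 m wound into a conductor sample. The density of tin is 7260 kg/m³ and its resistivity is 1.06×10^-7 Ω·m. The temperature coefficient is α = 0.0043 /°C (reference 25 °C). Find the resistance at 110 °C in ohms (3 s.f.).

A = m/(density·L) = 0.0123/(7260×0.911) = 1.8597e-06 m²
R = ρL/A = (1.06×10^-7)(0.911)/(1.8597e-06) = 0.05192 Ω
R(110 °C) = 0.05192 × (1 + 0.0043×85) = 0.0709 Ω

0.0709 Ω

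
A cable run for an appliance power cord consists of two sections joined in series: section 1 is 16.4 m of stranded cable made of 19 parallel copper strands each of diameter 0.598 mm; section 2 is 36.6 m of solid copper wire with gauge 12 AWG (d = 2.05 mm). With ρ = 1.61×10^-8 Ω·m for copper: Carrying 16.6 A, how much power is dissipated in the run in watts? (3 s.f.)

62.8 W

Section 1: A_strand = π(2.9900e-04)² = 2.809e-07 m²; R₁ = ρL/(N·A_s) = (1.61×10^-8)(16.4)/(19×2.809e-07) = 0.04948 Ω
Section 2: A = π(2.05/2 mm)² = π(1.0250e-03 m)² = 3.301e-06 m²
R₂ = (1.61×10^-8)(36.6)/(3.301e-06) = 0.1785 Ω
R = R₁ + R₂ = 0.228 Ω
P = I²R = (16.6)² × 0.228 = 62.8 W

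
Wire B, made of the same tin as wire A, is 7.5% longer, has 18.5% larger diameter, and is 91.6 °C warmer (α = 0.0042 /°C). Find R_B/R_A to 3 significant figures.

1.06

R ∝ ρL/d² with ρ ∝ (1+αΔT), so R_B/R_A = (1 + 7.5/100) × (1 + 18.5/100)⁻² × (1 + 0.0042×91.6)
= 1.075 × 0.7121 × 1.385 = 1.06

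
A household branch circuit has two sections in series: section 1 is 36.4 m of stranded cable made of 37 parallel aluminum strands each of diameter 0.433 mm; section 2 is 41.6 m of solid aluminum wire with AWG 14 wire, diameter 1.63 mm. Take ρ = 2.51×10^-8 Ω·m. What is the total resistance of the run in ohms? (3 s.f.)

0.668 Ω

Section 1: A_strand = π(2.1650e-04)² = 1.473e-07 m²; R₁ = ρL/(N·A_s) = (2.51×10^-8)(36.4)/(37×1.473e-07) = 0.1677 Ω
Section 2: A = π(1.63/2 mm)² = π(8.1500e-04 m)² = 2.087e-06 m²
R₂ = (2.51×10^-8)(41.6)/(2.087e-06) = 0.5004 Ω
R = R₁ + R₂ = 0.668 Ω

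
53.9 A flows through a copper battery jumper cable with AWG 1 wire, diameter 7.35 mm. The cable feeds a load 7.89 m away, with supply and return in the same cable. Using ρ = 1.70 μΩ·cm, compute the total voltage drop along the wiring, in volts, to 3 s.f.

0.341 V

ρ = 1.70 μΩ·cm = 1.70×10^-8 Ω·m
A = π(7.35/2 mm)² = π(3.6750e-03 m)² = 4.243e-05 m²
Total conductor length (both ways) L = 2 × 7.89 = 15.78 m
R = ρL/A = (1.70×10^-8)(15.78)/(4.243e-05) = 0.006323 Ω
V = IR = 53.9 × 0.006323 = 0.341 V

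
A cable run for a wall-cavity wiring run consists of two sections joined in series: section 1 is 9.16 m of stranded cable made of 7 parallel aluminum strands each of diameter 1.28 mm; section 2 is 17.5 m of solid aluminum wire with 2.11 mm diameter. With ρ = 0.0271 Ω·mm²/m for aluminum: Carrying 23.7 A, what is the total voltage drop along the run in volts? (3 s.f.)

ρ = 0.0271 Ω·mm²/m = 2.71×10^-8 Ω·m
Section 1: A_strand = π(6.4000e-04)² = 1.287e-06 m²; R₁ = ρL/(N·A_s) = (2.71×10^-8)(9.16)/(7×1.287e-06) = 0.02756 Ω
Section 2: A = π(d/2)² = π(1.0550e-03 m)² = 3.497e-06 m²
R₂ = (2.71×10^-8)(17.5)/(3.497e-06) = 0.1356 Ω
R = R₁ + R₂ = 0.1632 Ω
V = IR = 23.7 × 0.1632 = 3.87 V

3.87 V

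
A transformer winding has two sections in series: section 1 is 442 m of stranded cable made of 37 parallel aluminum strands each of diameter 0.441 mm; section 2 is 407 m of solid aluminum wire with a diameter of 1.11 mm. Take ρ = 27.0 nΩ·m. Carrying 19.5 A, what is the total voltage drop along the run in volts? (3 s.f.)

ρ = 27.0 nΩ·m = 2.70×10^-8 Ω·m
Section 1: A_strand = π(2.2050e-04)² = 1.527e-07 m²; R₁ = ρL/(N·A_s) = (2.70×10^-8)(442)/(37×1.527e-07) = 2.112 Ω
Section 2: A = π(d/2)² = π(5.5500e-04 m)² = 9.677e-07 m²
R₂ = (2.70×10^-8)(407)/(9.677e-07) = 11.36 Ω
R = R₁ + R₂ = 13.47 Ω
V = IR = 19.5 × 13.47 = 263 V

263 V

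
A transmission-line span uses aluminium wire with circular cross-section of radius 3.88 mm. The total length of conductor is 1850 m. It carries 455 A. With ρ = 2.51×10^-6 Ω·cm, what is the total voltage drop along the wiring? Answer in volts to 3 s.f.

ρ = 2.51×10^-6 Ω·cm = 2.51×10^-8 Ω·m
A = πr² = π(3.8800e-03 m)² = 4.729e-05 m²
R = ρL/A = (2.51×10^-8)(1850)/(4.729e-05) = 0.9818 Ω
V = IR = 455 × 0.9818 = 447 V

447 V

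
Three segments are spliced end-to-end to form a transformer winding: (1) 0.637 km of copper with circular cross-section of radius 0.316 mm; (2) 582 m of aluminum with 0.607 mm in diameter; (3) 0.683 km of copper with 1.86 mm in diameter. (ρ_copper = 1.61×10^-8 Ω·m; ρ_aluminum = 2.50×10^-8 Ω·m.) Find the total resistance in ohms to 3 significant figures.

87.0 Ω

Seg 1: A = πr² = π(3.1600e-04 m)² = 3.137e-07 m²
R_1 = (1.61×10^-8)(637)/(3.137e-07) = 32.69 Ω
Seg 2: A = π(d/2)² = π(3.0350e-04 m)² = 2.894e-07 m²
R_2 = (2.50×10^-8)(582)/(2.894e-07) = 50.28 Ω
Seg 3: A = π(d/2)² = π(9.3000e-04 m)² = 2.717e-06 m²
R_3 = (1.61×10^-8)(683)/(2.717e-06) = 4.047 Ω
R_total = R_1 + R_2 + R_3 = 87.0 Ω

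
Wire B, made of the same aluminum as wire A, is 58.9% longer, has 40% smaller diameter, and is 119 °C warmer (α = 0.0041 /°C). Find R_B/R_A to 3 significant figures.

6.57

R ∝ ρL/d² with ρ ∝ (1+αΔT), so R_B/R_A = (1 + 58.9/100) × (1 − 40/100)⁻² × (1 + 0.0041×119)
= 1.589 × 2.778 × 1.488 = 6.57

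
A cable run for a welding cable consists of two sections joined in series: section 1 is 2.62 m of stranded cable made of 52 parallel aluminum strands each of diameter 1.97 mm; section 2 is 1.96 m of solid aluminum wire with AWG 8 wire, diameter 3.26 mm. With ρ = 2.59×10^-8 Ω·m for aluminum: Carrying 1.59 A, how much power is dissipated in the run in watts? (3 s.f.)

0.0165 W

Section 1: A_strand = π(9.8500e-04)² = 3.048e-06 m²; R₁ = ρL/(N·A_s) = (2.59×10^-8)(2.62)/(52×3.048e-06) = 4.281×10^-4 Ω
Section 2: A = π(3.26/2 mm)² = π(1.6300e-03 m)² = 8.347e-06 m²
R₂ = (2.59×10^-8)(1.96)/(8.347e-06) = 0.006082 Ω
R = R₁ + R₂ = 0.00651 Ω
P = I²R = (1.59)² × 0.00651 = 0.0165 W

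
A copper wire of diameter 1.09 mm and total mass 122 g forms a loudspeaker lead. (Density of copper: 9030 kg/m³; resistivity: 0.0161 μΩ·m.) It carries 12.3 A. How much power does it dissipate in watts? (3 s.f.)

ρ = 0.0161 μΩ·m = 1.61×10^-8 Ω·m
A = π(d/2)² = π(5.4500e-04 m)² = 9.3313e-07 m²
L = m/(density·A) = 0.122/(9030×9.3313e-07) = 14.48 m
R = ρL/A = (1.61×10^-8)(14.48)/(9.3313e-07) = 0.2498 Ω
P = I²R = (12.3)² × 0.2498 = 37.8 W

37.8 W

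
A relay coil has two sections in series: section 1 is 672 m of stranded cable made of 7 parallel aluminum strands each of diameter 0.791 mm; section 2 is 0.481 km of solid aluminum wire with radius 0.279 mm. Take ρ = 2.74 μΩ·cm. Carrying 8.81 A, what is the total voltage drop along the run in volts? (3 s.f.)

522 V

ρ = 2.74 μΩ·cm = 2.74×10^-8 Ω·m
Section 1: A_strand = π(3.9550e-04)² = 4.914e-07 m²; R₁ = ρL/(N·A_s) = (2.74×10^-8)(672)/(7×4.914e-07) = 5.353 Ω
Section 2: A = πr² = π(2.7900e-04 m)² = 2.445e-07 m²
R₂ = (2.74×10^-8)(481)/(2.445e-07) = 53.89 Ω
R = R₁ + R₂ = 59.25 Ω
V = IR = 8.81 × 59.25 = 522 V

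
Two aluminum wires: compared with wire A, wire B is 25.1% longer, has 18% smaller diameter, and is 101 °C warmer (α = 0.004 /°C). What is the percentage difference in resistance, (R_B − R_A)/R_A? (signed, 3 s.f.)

161%

R ∝ ρL/d² with ρ ∝ (1+αΔT), so R_B/R_A = (1 + 25.1/100) × (1 − 18/100)⁻² × (1 + 0.004×101)
= 1.251 × 1.487 × 1.404 = 2.612
(R_B − R_A)/R_A = 2.612 − 1 = 161%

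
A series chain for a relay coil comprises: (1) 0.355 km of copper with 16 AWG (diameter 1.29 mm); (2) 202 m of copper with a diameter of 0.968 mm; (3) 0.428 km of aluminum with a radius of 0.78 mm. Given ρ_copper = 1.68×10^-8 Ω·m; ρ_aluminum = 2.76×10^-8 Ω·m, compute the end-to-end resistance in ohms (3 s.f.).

Seg 1: A = π(1.29/2 mm)² = π(6.4500e-04 m)² = 1.307e-06 m²
R_1 = (1.68×10^-8)(355)/(1.307e-06) = 4.563 Ω
Seg 2: A = π(d/2)² = π(4.8400e-04 m)² = 7.359e-07 m²
R_2 = (1.68×10^-8)(202)/(7.359e-07) = 4.611 Ω
Seg 3: A = πr² = π(7.8000e-04 m)² = 1.911e-06 m²
R_3 = (2.76×10^-8)(428)/(1.911e-06) = 6.18 Ω
R_total = R_1 + R_2 + R_3 = 15.4 Ω

15.4 Ω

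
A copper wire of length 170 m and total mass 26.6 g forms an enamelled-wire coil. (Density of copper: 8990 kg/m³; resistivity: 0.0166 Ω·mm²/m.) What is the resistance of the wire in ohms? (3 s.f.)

ρ = 0.0166 Ω·mm²/m = 1.66×10^-8 Ω·m
A = m/(density·L) = 0.0266/(8990×170) = 1.7405e-08 m²
R = ρL/A = (1.66×10^-8)(170)/(1.7405e-08) = 162 Ω

162 Ω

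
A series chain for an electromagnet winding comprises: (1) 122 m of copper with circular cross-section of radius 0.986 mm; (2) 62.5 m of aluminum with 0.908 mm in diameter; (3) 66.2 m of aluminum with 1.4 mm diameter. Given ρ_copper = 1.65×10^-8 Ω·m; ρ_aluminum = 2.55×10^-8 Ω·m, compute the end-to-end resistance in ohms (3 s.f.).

Seg 1: A = πr² = π(9.8600e-04 m)² = 3.054e-06 m²
R_1 = (1.65×10^-8)(122)/(3.054e-06) = 0.6591 Ω
Seg 2: A = π(d/2)² = π(4.5400e-04 m)² = 6.475e-07 m²
R_2 = (2.55×10^-8)(62.5)/(6.475e-07) = 2.461 Ω
Seg 3: A = π(d/2)² = π(7.0000e-04 m)² = 1.539e-06 m²
R_3 = (2.55×10^-8)(66.2)/(1.539e-06) = 1.097 Ω
R_total = R_1 + R_2 + R_3 = 4.22 Ω

4.22 Ω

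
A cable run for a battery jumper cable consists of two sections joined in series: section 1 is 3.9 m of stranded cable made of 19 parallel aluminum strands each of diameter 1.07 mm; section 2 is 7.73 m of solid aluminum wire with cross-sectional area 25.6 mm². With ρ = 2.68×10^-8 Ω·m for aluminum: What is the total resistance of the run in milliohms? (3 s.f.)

Section 1: A_strand = π(5.3500e-04)² = 8.992e-07 m²; R₁ = ρL/(N·A_s) = (2.68×10^-8)(3.9)/(19×8.992e-07) = 0.006118 Ω
Section 2: A = 25.6 mm² = 2.560e-05 m²
R₂ = (2.68×10^-8)(7.73)/(2.560e-05) = 0.008092 Ω
R = R₁ + R₂ = 14.2 mΩ

14.2 mΩ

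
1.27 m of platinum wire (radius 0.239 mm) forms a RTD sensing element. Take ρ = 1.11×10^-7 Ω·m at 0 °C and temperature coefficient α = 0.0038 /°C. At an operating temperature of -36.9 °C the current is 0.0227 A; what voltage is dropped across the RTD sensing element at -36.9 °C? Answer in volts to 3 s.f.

0.0153 V

A = πr² = π(2.3900e-04 m)² = 1.795e-07 m²
R₍0₎ = ρL/A = (1.11×10^-7)(1.27)/(1.795e-07) = 0.7856 Ω
R₍-36.9₎ = R₍0₎(1 + αΔT) = 0.7856 × (1 + 0.0038×-36.9) = 0.6754 Ω
V = IR = 0.0227 × 0.6754 = 0.0153 V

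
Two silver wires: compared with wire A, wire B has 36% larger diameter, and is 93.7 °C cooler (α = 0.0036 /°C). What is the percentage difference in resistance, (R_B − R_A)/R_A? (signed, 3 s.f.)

R ∝ ρL/d² with ρ ∝ (1+αΔT), so R_B/R_A = (1 + 36/100)⁻² × (1 − 0.0036×93.7)
= 0.5407 × 0.6627 = 0.3583
(R_B − R_A)/R_A = 0.3583 − 1 = -64.2%

-64.2%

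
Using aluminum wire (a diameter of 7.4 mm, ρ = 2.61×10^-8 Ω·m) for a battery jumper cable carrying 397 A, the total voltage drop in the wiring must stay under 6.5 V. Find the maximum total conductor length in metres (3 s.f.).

27.0 m

A = π(d/2)² = π(3.7000e-03 m)² = 4.301e-05 m²
L_max = V_max·A/(1·ρI) = (6.5)(4.301e-05)/(2.61×10^-8×397) = 27.0 m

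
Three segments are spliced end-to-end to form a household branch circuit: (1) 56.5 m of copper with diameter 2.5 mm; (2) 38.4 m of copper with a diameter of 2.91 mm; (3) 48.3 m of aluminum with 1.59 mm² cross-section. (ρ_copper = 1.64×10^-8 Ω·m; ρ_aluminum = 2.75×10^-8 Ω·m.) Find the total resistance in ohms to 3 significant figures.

Seg 1: A = π(d/2)² = π(1.2500e-03 m)² = 4.909e-06 m²
R_1 = (1.64×10^-8)(56.5)/(4.909e-06) = 0.1888 Ω
Seg 2: A = π(d/2)² = π(1.4550e-03 m)² = 6.651e-06 m²
R_2 = (1.64×10^-8)(38.4)/(6.651e-06) = 0.09469 Ω
Seg 3: A = 1.59 mm² = 1.590e-06 m²
R_3 = (2.75×10^-8)(48.3)/(1.590e-06) = 0.8354 Ω
R_total = R_1 + R_2 + R_3 = 1.12 Ω

1.12 Ω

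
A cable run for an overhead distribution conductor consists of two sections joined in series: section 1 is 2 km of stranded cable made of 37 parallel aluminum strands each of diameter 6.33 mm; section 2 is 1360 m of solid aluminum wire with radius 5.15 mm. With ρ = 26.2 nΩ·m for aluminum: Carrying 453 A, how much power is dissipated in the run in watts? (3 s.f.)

ρ = 26.2 nΩ·m = 2.62×10^-8 Ω·m
Section 1: A_strand = π(3.1650e-03)² = 3.147e-05 m²; R₁ = ρL/(N·A_s) = (2.62×10^-8)(2000)/(37×3.147e-05) = 0.045 Ω
Section 2: A = πr² = π(5.1500e-03 m)² = 8.332e-05 m²
R₂ = (2.62×10^-8)(1360)/(8.332e-05) = 0.4276 Ω
R = R₁ + R₂ = 0.4726 Ω
P = I²R = (453)² × 0.4726 = 97000 W

97000 W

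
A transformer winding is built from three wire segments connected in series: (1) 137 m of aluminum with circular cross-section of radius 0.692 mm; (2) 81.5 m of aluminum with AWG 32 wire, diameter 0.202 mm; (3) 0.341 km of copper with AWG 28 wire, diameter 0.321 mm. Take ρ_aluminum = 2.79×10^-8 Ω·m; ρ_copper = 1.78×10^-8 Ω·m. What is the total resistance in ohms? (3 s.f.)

Seg 1: A = πr² = π(6.9200e-04 m)² = 1.504e-06 m²
R_1 = (2.79×10^-8)(137)/(1.504e-06) = 2.541 Ω
Seg 2: A = π(0.202/2 mm)² = π(1.0100e-04 m)² = 3.205e-08 m²
R_2 = (2.79×10^-8)(81.5)/(3.205e-08) = 70.95 Ω
Seg 3: A = π(0.321/2 mm)² = π(1.6050e-04 m)² = 8.093e-08 m²
R_3 = (1.78×10^-8)(341)/(8.093e-08) = 75 Ω
R_total = R_1 + R_2 + R_3 = 148 Ω

148 Ω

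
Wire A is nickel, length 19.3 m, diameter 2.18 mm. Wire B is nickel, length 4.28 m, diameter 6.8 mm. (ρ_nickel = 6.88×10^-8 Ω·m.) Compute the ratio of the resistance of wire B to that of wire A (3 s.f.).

R ∝ ρL/d², so R_B/R_A = (L_B/L_A) × (d_A/d_B)²
= (4.28/19.3) × (2.18/6.8)² = 0.0228

0.0228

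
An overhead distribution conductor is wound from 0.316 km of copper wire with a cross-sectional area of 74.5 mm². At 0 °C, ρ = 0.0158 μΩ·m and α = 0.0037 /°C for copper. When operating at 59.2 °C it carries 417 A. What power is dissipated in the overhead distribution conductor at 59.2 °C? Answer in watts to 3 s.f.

14200 W

ρ = 0.0158 μΩ·m = 1.58×10^-8 Ω·m
A = 74.5 mm² = 7.450e-05 m²
R₍0₎ = ρL/A = (1.58×10^-8)(316)/(7.450e-05) = 0.06702 Ω
R₍59.2₎ = R₍0₎(1 + αΔT) = 0.06702 × (1 + 0.0037×59.2) = 0.0817 Ω
P = I²R = (417)² × 0.0817 = 14200 W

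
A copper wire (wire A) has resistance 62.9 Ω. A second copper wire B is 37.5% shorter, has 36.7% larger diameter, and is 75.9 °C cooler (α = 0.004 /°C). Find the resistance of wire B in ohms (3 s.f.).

14.7 Ω

R ∝ ρL/d² with ρ ∝ (1+αΔT), so R_B/R_A = (1 − 37.5/100) × (1 + 36.7/100)⁻² × (1 − 0.004×75.9)
= 0.625 × 0.5351 × 0.6964 = 0.2329
R_B = 0.2329 × 62.9 = 14.7 Ω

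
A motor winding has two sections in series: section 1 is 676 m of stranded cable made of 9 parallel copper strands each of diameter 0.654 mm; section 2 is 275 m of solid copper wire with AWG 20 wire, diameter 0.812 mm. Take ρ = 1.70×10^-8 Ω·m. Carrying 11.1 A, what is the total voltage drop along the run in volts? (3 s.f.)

Section 1: A_strand = π(3.2700e-04)² = 3.359e-07 m²; R₁ = ρL/(N·A_s) = (1.70×10^-8)(676)/(9×3.359e-07) = 3.801 Ω
Section 2: A = π(0.812/2 mm)² = π(4.0600e-04 m)² = 5.178e-07 m²
R₂ = (1.70×10^-8)(275)/(5.178e-07) = 9.028 Ω
R = R₁ + R₂ = 12.83 Ω
V = IR = 11.1 × 12.83 = 142 V

142 V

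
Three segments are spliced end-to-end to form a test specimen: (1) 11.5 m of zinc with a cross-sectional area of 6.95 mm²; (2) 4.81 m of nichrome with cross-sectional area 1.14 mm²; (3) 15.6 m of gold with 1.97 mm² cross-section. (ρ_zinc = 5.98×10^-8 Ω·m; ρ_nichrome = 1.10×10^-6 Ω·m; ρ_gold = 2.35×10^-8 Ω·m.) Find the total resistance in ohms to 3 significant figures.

Seg 1: A = 6.95 mm² = 6.950e-06 m²
R_1 = (5.98×10^-8)(11.5)/(6.950e-06) = 0.09895 Ω
Seg 2: A = 1.14 mm² = 1.140e-06 m²
R_2 = (1.10×10^-6)(4.81)/(1.140e-06) = 4.641 Ω
Seg 3: A = 1.97 mm² = 1.970e-06 m²
R_3 = (2.35×10^-8)(15.6)/(1.970e-06) = 0.1861 Ω
R_total = R_1 + R_2 + R_3 = 4.93 Ω

4.93 Ω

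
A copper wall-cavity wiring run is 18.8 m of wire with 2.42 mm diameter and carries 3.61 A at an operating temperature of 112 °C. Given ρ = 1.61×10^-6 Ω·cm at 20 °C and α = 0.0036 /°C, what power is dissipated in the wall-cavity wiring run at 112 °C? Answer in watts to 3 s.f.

1.14 W

ρ = 1.61×10^-6 Ω·cm = 1.61×10^-8 Ω·m
A = π(d/2)² = π(1.2100e-03 m)² = 4.600e-06 m²
R₍20₎ = ρL/A = (1.61×10^-8)(18.8)/(4.600e-06) = 0.06581 Ω
R₍112₎ = R₍20₎(1 + αΔT) = 0.06581 × (1 + 0.0036×92) = 0.0876 Ω
P = I²R = (3.61)² × 0.0876 = 1.14 W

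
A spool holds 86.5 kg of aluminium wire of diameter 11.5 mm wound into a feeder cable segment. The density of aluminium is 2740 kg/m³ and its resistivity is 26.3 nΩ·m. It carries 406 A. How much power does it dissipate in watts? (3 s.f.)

ρ = 26.3 nΩ·m = 2.63×10^-8 Ω·m
A = π(d/2)² = π(5.7500e-03 m)² = 1.0387e-04 m²
L = m/(density·A) = 86.5/(2740×1.0387e-04) = 303.9 m
R = ρL/A = (2.63×10^-8)(303.9)/(1.0387e-04) = 0.07696 Ω
P = I²R = (406)² × 0.07696 = 12700 W

12700 W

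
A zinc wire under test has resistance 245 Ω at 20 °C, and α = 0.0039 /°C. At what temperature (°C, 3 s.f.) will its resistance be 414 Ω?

R = R₀(1 + α(T − T₀)) ⇒ T = T₀ + (R/R₀ − 1)/α
T = 20 + (414/245 − 1)/0.0039 = 20 + (0.6898)/0.0039 = 197 °C

197 °C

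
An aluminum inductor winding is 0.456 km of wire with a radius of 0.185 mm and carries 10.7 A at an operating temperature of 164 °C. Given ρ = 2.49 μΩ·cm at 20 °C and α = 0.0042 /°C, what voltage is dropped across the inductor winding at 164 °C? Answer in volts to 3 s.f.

ρ = 2.49 μΩ·cm = 2.49×10^-8 Ω·m
A = πr² = π(1.8500e-04 m)² = 1.075e-07 m²
R₍20₎ = ρL/A = (2.49×10^-8)(456)/(1.075e-07) = 105.6 Ω
R₍164₎ = R₍20₎(1 + αΔT) = 105.6 × (1 + 0.0042×144) = 169.5 Ω
V = IR = 10.7 × 169.5 = 1810 V

1810 V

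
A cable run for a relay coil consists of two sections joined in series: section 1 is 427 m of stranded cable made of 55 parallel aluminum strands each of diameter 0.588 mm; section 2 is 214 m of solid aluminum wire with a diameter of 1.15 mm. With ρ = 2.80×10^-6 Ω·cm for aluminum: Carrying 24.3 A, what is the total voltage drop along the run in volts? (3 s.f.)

ρ = 2.80×10^-6 Ω·cm = 2.80×10^-8 Ω·m
Section 1: A_strand = π(2.9400e-04)² = 2.715e-07 m²; R₁ = ρL/(N·A_s) = (2.80×10^-8)(427)/(55×2.715e-07) = 0.8005 Ω
Section 2: A = π(d/2)² = π(5.7500e-04 m)² = 1.039e-06 m²
R₂ = (2.80×10^-8)(214)/(1.039e-06) = 5.769 Ω
R = R₁ + R₂ = 6.569 Ω
V = IR = 24.3 × 6.569 = 160 V

160 V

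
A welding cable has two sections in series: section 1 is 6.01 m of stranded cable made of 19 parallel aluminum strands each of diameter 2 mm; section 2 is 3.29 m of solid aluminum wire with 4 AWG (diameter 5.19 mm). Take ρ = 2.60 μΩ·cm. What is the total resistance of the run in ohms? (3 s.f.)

ρ = 2.60 μΩ·cm = 2.60×10^-8 Ω·m
Section 1: A_strand = π(1.0000e-03)² = 3.142e-06 m²; R₁ = ρL/(N·A_s) = (2.60×10^-8)(6.01)/(19×3.142e-06) = 0.002618 Ω
Section 2: A = π(5.19/2 mm)² = π(2.5950e-03 m)² = 2.116e-05 m²
R₂ = (2.60×10^-8)(3.29)/(2.116e-05) = 0.004043 Ω
R = R₁ + R₂ = 0.00666 Ω

0.00666 Ω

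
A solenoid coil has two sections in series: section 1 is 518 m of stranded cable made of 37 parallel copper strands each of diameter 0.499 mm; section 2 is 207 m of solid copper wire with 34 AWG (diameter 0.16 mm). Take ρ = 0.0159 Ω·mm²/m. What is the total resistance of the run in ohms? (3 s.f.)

165 Ω

ρ = 0.0159 Ω·mm²/m = 1.59×10^-8 Ω·m
Section 1: A_strand = π(2.4950e-04)² = 1.956e-07 m²; R₁ = ρL/(N·A_s) = (1.59×10^-8)(518)/(37×1.956e-07) = 1.138 Ω
Section 2: A = π(0.16/2 mm)² = π(8.0000e-05 m)² = 2.011e-08 m²
R₂ = (1.59×10^-8)(207)/(2.011e-08) = 163.7 Ω
R = R₁ + R₂ = 165 Ω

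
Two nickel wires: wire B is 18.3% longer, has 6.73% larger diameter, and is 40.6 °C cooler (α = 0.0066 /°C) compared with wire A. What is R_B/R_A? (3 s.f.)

0.760

R ∝ ρL/d² with ρ ∝ (1+αΔT), so R_B/R_A = (1 + 18.3/100) × (1 + 6.73/100)⁻² × (1 − 0.0066×40.6)
= 1.183 × 0.8779 × 0.732 = 0.760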